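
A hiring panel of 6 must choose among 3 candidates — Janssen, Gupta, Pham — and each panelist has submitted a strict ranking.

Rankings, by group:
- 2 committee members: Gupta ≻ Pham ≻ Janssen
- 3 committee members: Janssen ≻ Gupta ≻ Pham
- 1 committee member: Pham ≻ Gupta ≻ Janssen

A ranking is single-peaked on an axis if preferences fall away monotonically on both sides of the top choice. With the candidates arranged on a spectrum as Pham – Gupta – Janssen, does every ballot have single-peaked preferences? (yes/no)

yes

Axis positions: Pham=1, Gupta=2, Janssen=3.
Group 1 (peak Gupta at position 2): ranking walks positions 2-1-3, expanding outward from the peak — single-peaked.
Group 2 (peak Janssen at position 3): ranking walks positions 3-2-1, expanding outward from the peak — single-peaked.
Group 3 (peak Pham at position 1): ranking walks positions 1-2-3, expanding outward from the peak — single-peaked.
Every ranking is single-peaked on this axis.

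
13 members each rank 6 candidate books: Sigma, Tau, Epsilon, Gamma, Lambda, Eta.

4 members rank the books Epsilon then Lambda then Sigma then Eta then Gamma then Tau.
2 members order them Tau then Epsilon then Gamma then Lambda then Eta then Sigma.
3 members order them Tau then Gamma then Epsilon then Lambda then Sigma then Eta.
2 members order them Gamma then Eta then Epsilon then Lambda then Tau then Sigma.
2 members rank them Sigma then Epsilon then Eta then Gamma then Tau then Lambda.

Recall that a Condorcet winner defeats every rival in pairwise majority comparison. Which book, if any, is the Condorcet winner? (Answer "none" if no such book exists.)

Check each pair by majority over 13 ballots:
Sigma–Tau: Tau 7–6.
Sigma–Epsilon: Epsilon 11–2.
Sigma–Gamma: Gamma 7–6.
Sigma–Lambda: Lambda 11–2.
Sigma–Eta: Sigma 9–4.
Tau vs Epsilon: Epsilon, 8–5.
Tau vs Gamma: Gamma wins 8–5.
Tau vs Lambda: Tau wins 7–6.
Tau–Eta: Eta 8–5.
Epsilon–Gamma: Epsilon 8–5.
Epsilon vs Lambda: Epsilon, 13–0.
Epsilon vs Eta: Epsilon wins 11–2.
Gamma vs Lambda: Gamma, 9–4.
Gamma–Eta: Gamma 7–6.
Lambda–Eta: Lambda 9–4.
Epsilon beats each of Sigma, Tau, Gamma, Lambda, Eta — Epsilon is the Condorcet winner.

Epsilon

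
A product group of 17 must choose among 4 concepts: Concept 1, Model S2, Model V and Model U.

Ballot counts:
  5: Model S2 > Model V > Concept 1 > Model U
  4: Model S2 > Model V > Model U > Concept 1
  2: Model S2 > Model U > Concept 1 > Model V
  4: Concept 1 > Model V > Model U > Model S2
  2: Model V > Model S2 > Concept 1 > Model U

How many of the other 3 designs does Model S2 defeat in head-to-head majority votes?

3

Model S2 against each rival (17 engineers):
Model S2–Concept 1: Model S2 13–4.
Model S2 vs Model V: Model S2 preferred on 5+4+2 = 11 ballots; Model S2 wins 11–6.
Model S2 vs Model U: 5+4+2+2 = 13 for Model S2, 4 for Model U — Model S2 by 13–4.
Model S2 beats Concept 1, Model V, Model U — 3 pairwise wins.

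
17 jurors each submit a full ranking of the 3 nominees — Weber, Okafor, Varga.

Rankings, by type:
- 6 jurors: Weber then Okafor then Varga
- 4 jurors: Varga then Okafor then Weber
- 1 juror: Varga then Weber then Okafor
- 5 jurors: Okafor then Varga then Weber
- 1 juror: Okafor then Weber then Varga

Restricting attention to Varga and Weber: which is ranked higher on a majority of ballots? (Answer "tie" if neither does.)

Varga

Ballots ranking Varga above Weber: 4 + 1 + 5 = 10.
Ballots ranking Weber above Varga: 17 − 10 = 7.
Varga wins the head-to-head 10–7.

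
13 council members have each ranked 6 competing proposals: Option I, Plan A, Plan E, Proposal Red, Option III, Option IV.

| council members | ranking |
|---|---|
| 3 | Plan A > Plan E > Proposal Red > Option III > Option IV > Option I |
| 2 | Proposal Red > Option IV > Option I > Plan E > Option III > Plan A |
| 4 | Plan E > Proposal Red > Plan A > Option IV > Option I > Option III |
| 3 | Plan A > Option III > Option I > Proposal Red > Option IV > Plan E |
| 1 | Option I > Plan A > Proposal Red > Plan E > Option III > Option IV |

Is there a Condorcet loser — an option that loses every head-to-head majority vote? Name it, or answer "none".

Pairwise majorities:
Option I vs Plan A: Plan A, 10–3.
Option I–Plan E: Plan E 7–6.
Option I vs Proposal Red: Proposal Red, 9–4.
Option I vs Option III: Option I wins 7–6.
Option I vs Option IV: 4 to 9, Option IV.
Plan A vs Plan E: 7 to 6, Plan A.
Plan A vs Proposal Red: Plan A, 7–6.
Plan A vs Option III: Plan A wins 11–2.
Plan A vs Option IV: Plan A preferred on 3+4+3+1 = 11 ballots; Plan A wins 11–2.
Plan E vs Proposal Red: Plan E is ranked higher on 3+4 = 7 ballots, Proposal Red on 6. Plan E wins 7–6.
Plan E vs Option III: Plan E is ranked higher on 3+2+4+1 = 10 ballots, Option III on 3. Plan E wins 10–3.
Plan E–Option IV: Plan E 8–5.
Proposal Red vs Option III: Proposal Red, 10–3.
Proposal Red vs Option IV: Proposal Red wins 13–0.
Option III–Option IV: Option III 7–6.
Each option has at least one pairwise win (Option I beats Option III; Plan A beats Option I; Plan E beats Option I; Proposal Red beats Option I; Option III beats Option IV; Option IV beats Option I) — no Condorcet loser.

none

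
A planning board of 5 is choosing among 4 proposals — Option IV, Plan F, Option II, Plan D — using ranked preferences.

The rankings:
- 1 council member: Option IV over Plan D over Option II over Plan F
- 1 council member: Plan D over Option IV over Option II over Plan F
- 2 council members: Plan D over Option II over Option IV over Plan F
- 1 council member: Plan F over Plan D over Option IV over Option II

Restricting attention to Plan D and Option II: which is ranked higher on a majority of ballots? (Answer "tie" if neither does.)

Plan D

Ballots ranking Plan D above Option II: 1 + 1 + 2 + 1 = 5.
Ballots ranking Option II above Plan D: 5 − 5 = 0.
Plan D wins the head-to-head 5–0.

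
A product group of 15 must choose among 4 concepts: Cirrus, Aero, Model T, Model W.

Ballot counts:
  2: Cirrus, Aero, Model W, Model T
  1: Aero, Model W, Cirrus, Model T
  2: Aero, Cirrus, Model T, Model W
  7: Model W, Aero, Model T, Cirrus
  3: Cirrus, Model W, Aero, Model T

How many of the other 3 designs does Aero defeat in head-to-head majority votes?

2

Aero against each rival (15 engineers):
Aero vs Cirrus: Aero wins 10–5.
Aero vs Model T: Aero wins 15–0.
Aero–Model W: Model W 10–5.
Aero beats Cirrus, Model T; loses to Model W — 2 pairwise wins.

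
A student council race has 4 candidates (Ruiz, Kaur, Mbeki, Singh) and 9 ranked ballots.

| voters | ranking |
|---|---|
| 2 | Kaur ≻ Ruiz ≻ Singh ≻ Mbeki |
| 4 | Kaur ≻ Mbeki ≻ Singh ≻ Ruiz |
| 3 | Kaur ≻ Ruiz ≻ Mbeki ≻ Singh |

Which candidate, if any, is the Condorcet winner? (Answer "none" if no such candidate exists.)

Kaur

Check each pair by majority over 9 ballots:
Ruiz–Kaur: Kaur 9–0.
Ruiz–Mbeki: Ruiz 5–4.
Ruiz–Singh: Ruiz 5–4.
Kaur vs Mbeki: Kaur wins 9–0.
Kaur vs Singh: Kaur, 9–0.
Mbeki vs Singh: Mbeki wins 7–2.
Only Kaur has no losses; Kaur is the Condorcet winner.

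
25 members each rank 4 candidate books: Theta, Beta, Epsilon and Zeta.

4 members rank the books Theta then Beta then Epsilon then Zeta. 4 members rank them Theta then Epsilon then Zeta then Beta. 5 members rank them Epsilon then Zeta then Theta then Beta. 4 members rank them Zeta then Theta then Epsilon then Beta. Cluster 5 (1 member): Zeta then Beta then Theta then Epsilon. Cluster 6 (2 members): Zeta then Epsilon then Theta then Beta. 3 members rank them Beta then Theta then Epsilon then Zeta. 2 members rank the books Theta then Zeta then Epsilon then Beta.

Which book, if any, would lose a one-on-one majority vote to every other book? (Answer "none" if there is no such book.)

Beta

Head-to-head results (25 members):
Theta vs Beta: Theta wins 21–4.
Theta vs Epsilon: Theta preferred on 4+4+4+1+3+2 = 18 ballots; Theta wins 18–7.
Theta–Zeta: Theta 13–12.
Beta vs Epsilon: Epsilon wins 17–8.
Beta–Zeta: Zeta 18–7.
Epsilon vs Zeta: Epsilon, 16–9.
Only Beta has no wins; Beta is the Condorcet loser.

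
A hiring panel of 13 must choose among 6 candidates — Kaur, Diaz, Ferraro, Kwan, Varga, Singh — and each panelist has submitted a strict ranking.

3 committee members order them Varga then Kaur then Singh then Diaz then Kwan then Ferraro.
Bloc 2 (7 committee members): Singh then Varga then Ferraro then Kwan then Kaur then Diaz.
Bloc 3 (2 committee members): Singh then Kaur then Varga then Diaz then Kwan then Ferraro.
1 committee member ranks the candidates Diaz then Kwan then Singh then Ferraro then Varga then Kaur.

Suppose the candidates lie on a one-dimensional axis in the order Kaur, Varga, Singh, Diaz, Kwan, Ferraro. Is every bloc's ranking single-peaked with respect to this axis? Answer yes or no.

Axis positions: Kaur=1, Varga=2, Singh=3, Diaz=4, Kwan=5, Ferraro=6.
Bloc 1 (peak Varga at position 2): ranking walks positions 2-1-3-4-5-6, expanding outward from the peak — single-peaked.
Bloc 2: ranking walks positions 3-2-6-5-1-4; Ferraro is ranked above Diaz even though Diaz lies between Ferraro and the peak Singh on the axis — preferences dip and rise again. Not single-peaked.
Bloc 3: ranking walks positions 3-1-2-4-5-6; Kaur is ranked above Varga even though Varga lies between Kaur and the peak Singh on the axis — preferences dip and rise again. Not single-peaked.
Bloc 4 (peak Diaz at position 4): ranking walks positions 4-5-3-6-2-1, expanding outward from the peak — single-peaked.
Bloc 2 violates single-peakedness, so the profile is not single-peaked on this axis.

no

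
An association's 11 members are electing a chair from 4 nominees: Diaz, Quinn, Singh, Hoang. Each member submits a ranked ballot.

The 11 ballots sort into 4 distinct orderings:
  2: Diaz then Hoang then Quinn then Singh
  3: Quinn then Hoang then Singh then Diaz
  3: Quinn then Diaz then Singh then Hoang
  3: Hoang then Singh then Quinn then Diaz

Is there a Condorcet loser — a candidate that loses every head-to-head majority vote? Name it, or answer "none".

Pairwise majorities:
Diaz vs Quinn: Quinn wins 9–2.
Diaz vs Singh: 5 to 6, Singh.
Diaz–Hoang: Hoang 6–5.
Quinn vs Singh: Quinn preferred on 2+3+3 = 8 ballots; Quinn wins 8–3.
Quinn vs Hoang: Quinn is ranked higher on 3+3 = 6 ballots, Hoang on 5. Quinn wins 6–5.
Singh vs Hoang: Singh preferred on 3 ballots; Hoang wins 8–3.
Diaz loses to every other candidate — it is the Condorcet loser.

Diaz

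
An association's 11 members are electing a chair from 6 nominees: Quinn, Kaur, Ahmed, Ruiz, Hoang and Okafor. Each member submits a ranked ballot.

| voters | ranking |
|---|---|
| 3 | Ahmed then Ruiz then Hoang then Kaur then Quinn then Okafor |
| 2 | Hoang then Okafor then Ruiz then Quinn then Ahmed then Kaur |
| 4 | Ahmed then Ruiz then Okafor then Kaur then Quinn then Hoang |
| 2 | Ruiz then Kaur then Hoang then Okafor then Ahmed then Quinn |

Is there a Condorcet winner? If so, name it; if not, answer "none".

Head-to-head results (11 voters):
Quinn vs Kaur: Kaur wins 9–2.
Quinn vs Ahmed: Ahmed, 9–2.
Quinn vs Ruiz: Ruiz wins 11–0.
Quinn–Hoang: Hoang 7–4.
Quinn vs Okafor: Okafor wins 8–3.
Kaur vs Ahmed: Ahmed, 9–2.
Kaur vs Ruiz: Ruiz, 11–0.
Kaur vs Hoang: Kaur, 6–5.
Kaur vs Okafor: Okafor, 6–5.
Ahmed vs Ruiz: Ahmed wins 7–4.
Ahmed vs Hoang: Ahmed, 7–4.
Ahmed–Okafor: Ahmed 7–4.
Ruiz vs Hoang: Ruiz wins 9–2.
Ruiz vs Okafor: Ruiz wins 9–2.
Hoang vs Okafor: Hoang, 7–4.
Ahmed wins every pairwise contest, so Ahmed is the Condorcet winner.

Ahmed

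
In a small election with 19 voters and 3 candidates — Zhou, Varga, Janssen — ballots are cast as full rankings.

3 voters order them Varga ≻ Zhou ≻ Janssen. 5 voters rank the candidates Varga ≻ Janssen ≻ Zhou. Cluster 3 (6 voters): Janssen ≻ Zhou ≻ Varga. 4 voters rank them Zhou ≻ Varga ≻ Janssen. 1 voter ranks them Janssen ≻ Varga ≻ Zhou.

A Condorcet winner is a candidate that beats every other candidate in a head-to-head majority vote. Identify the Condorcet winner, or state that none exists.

none

Head-to-head results (19 voters):
Zhou vs Varga: 6+4 = 10 for Zhou, 9 for Varga — Zhou by 10–9.
Zhou vs Janssen: 3+4 = 7 for Zhou, 12 for Janssen — Janssen by 12–7.
Varga vs Janssen: Varga wins 12–7.
Every candidate loses at least once (Zhou loses to Janssen; Varga loses to Zhou; Janssen loses to Varga). The majority relation contains the cycle Zhou > Varga > Janssen > Zhou, so there is no Condorcet winner.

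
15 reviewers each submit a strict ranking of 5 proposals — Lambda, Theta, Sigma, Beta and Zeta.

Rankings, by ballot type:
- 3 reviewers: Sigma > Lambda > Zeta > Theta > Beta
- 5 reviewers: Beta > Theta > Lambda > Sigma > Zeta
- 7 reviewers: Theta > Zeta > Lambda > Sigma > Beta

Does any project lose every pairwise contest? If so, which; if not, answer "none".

Head-to-head results (15 reviewers):
Lambda vs Theta: 3 to 12, Theta.
Lambda vs Sigma: 5+7 = 12 for Lambda, 3 for Sigma — Lambda by 12–3.
Lambda vs Beta: Lambda, 10–5.
Lambda vs Zeta: Lambda, 8–7.
Theta vs Sigma: Theta, 12–3.
Theta vs Beta: 3+7 = 10 for Theta, 5 for Beta — Theta by 10–5.
Theta vs Zeta: Theta is ranked higher on 5+7 = 12 ballots, Zeta on 3. Theta wins 12–3.
Sigma vs Beta: Sigma preferred on 3+7 = 10 ballots; Sigma wins 10–5.
Sigma vs Zeta: 3+5 = 8 for Sigma, 7 for Zeta — Sigma by 8–7.
Beta vs Zeta: Zeta wins 10–5.
Beta loses to every other project — it is the Condorcet loser.

Beta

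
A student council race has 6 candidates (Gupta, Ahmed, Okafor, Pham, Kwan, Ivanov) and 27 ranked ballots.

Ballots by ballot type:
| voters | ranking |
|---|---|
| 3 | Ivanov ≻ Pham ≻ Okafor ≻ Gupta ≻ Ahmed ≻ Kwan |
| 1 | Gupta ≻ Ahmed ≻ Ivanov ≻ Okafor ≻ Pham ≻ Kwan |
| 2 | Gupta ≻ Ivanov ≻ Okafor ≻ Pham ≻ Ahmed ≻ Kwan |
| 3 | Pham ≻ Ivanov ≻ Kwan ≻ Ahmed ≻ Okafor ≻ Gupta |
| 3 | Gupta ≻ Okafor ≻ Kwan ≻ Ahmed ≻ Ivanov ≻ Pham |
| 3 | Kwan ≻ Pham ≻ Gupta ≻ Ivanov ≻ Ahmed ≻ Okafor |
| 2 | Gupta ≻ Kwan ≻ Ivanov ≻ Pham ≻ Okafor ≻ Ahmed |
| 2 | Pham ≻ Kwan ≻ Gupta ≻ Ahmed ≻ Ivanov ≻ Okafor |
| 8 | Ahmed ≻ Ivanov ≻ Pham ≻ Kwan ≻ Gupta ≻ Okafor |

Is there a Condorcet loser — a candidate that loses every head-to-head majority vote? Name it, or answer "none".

Pairwise majorities:
Gupta vs Ahmed: 16 for Gupta, 11 for Ahmed — Gupta by 16–11.
Gupta vs Okafor: Gupta preferred on 21 ballots; Gupta wins 21–6.
Gupta vs Pham: Pham, 19–8.
Gupta vs Kwan: 11 to 16, Kwan.
Gupta vs Ivanov: Ivanov, 14–13.
Ahmed vs Okafor: Ahmed wins 17–10.
Ahmed vs Pham: Ahmed preferred on 1+3+8 = 12 ballots; Pham wins 15–12.
Ahmed vs Kwan: 14 to 13, Ahmed.
Ahmed vs Ivanov: Ahmed is ranked higher on 1+3+2+8 = 14 ballots, Ivanov on 13. Ahmed wins 14–13.
Okafor vs Pham: Pham wins 21–6.
Okafor–Kwan: Kwan 18–9.
Okafor–Ivanov: Ivanov 24–3.
Pham vs Kwan: 3+1+2+3+2+8 = 19 for Pham, 8 for Kwan — Pham by 19–8.
Pham–Ivanov: Ivanov 19–8.
Kwan vs Ivanov: Kwan is ranked higher on 3+3+2+2 = 10 ballots, Ivanov on 17. Ivanov wins 17–10.
Okafor is beaten in every head-to-head and is the Condorcet loser.

Okafor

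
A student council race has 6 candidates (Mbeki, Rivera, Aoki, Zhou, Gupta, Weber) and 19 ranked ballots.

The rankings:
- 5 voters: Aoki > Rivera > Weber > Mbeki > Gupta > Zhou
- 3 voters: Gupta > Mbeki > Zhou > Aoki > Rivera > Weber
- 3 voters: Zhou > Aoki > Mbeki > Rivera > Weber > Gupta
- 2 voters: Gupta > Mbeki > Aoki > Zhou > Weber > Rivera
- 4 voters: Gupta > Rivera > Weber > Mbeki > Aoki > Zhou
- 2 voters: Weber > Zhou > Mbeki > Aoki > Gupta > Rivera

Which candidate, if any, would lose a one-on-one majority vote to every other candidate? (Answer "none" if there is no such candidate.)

Pairwise majorities:
Mbeki vs Rivera: Mbeki, 10–9.
Mbeki vs Aoki: Mbeki, 11–8.
Mbeki vs Zhou: Mbeki, 14–5.
Mbeki vs Gupta: 10 to 9, Mbeki.
Mbeki vs Weber: Weber, 11–8.
Rivera vs Aoki: Rivera is ranked higher on 4 ballots, Aoki on 15. Aoki wins 15–4.
Rivera vs Zhou: 5+4 = 9 for Rivera, 10 for Zhou — Zhou by 10–9.
Rivera–Gupta: Gupta 11–8.
Rivera vs Weber: Rivera preferred on 5+3+3+4 = 15 ballots; Rivera wins 15–4.
Aoki vs Zhou: Aoki is ranked higher on 5+2+4 = 11 ballots, Zhou on 8. Aoki wins 11–8.
Aoki vs Gupta: 5+3+2 = 10 for Aoki, 9 for Gupta — Aoki by 10–9.
Aoki vs Weber: 13 to 6, Aoki.
Zhou vs Gupta: 3+2 = 5 for Zhou, 14 for Gupta — Gupta by 14–5.
Zhou vs Weber: 8 to 11, Weber.
Gupta vs Weber: Gupta preferred on 3+2+4 = 9 ballots; Weber wins 10–9.
Each candidate has at least one pairwise win (Mbeki beats Rivera; Rivera beats Weber; Aoki beats Rivera; Zhou beats Rivera; Gupta beats Rivera; Weber beats Mbeki) — no Condorcet loser.

none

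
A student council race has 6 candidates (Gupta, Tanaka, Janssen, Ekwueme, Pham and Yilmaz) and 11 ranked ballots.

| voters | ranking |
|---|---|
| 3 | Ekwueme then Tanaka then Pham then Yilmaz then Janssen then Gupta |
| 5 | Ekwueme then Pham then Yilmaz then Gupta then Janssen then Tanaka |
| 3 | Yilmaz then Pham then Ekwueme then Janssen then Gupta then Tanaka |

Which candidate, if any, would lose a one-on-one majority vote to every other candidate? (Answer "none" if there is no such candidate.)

Tanaka

Head-to-head results (11 voters):
Gupta vs Tanaka: Gupta wins 8–3.
Gupta vs Janssen: 5 to 6, Janssen.
Gupta–Ekwueme: Ekwueme 11–0.
Gupta–Pham: Pham 11–0.
Gupta vs Yilmaz: 0 to 11, Yilmaz.
Tanaka vs Janssen: Tanaka preferred on 3 ballots; Janssen wins 8–3.
Tanaka vs Ekwueme: Ekwueme, 11–0.
Tanaka–Pham: Pham 8–3.
Tanaka vs Yilmaz: Yilmaz, 8–3.
Janssen vs Ekwueme: Ekwueme, 11–0.
Janssen vs Pham: Pham wins 11–0.
Janssen vs Yilmaz: Janssen is ranked higher on 0 ballots, Yilmaz on 11. Yilmaz wins 11–0.
Ekwueme vs Pham: Ekwueme wins 8–3.
Ekwueme vs Yilmaz: Ekwueme preferred on 3+5 = 8 ballots; Ekwueme wins 8–3.
Pham vs Yilmaz: Pham is ranked higher on 3+5 = 8 ballots, Yilmaz on 3. Pham wins 8–3.
Tanaka loses to every other candidate — it is the Condorcet loser.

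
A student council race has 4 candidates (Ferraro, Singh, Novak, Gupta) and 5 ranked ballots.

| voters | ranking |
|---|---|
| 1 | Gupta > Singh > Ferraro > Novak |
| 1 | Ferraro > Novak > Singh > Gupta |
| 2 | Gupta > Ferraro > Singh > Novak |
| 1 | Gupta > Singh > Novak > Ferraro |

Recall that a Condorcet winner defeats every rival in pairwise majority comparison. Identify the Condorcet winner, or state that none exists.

Gupta

Pairwise majorities:
Ferraro vs Singh: Ferraro preferred on 1+2 = 3 ballots; Ferraro wins 3–2.
Ferraro vs Novak: 1+1+2 = 4 for Ferraro, 1 for Novak — Ferraro by 4–1.
Ferraro vs Gupta: Ferraro is ranked higher on 1 ballot, Gupta on 4. Gupta wins 4–1.
Singh vs Novak: Singh preferred on 1+2+1 = 4 ballots; Singh wins 4–1.
Singh vs Gupta: Singh preferred on 1 ballot; Gupta wins 4–1.
Novak vs Gupta: 1 for Novak, 4 for Gupta — Gupta by 4–1.
Gupta defeats every rival head-to-head and is the Condorcet winner.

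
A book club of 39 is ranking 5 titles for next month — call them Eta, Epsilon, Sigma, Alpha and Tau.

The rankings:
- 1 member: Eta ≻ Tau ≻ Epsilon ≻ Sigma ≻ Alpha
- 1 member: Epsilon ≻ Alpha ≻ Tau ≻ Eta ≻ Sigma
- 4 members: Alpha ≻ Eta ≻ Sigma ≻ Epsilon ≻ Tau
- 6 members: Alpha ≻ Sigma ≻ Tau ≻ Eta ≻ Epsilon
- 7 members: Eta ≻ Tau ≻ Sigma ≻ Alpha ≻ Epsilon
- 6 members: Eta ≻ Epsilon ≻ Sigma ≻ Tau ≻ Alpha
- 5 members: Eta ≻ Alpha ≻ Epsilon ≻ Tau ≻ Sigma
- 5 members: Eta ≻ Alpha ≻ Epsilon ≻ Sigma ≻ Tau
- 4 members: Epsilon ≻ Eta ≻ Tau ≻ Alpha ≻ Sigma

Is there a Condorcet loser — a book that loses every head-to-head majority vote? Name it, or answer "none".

Tau

Pairwise majorities:
Eta vs Epsilon: 34 for Eta, 5 for Epsilon — Eta by 34–5.
Eta vs Sigma: 33 to 6, Eta.
Eta vs Alpha: Eta is ranked higher on 1+7+6+5+5+4 = 28 ballots, Alpha on 11. Eta wins 28–11.
Eta vs Tau: Eta wins 32–7.
Epsilon vs Sigma: Epsilon, 22–17.
Epsilon vs Alpha: Epsilon is ranked higher on 1+1+6+4 = 12 ballots, Alpha on 27. Alpha wins 27–12.
Epsilon–Tau: Epsilon 25–14.
Sigma vs Alpha: Alpha, 25–14.
Sigma vs Tau: Sigma wins 21–18.
Alpha vs Tau: 21 to 18, Alpha.
Tau loses to every other book — it is the Condorcet loser.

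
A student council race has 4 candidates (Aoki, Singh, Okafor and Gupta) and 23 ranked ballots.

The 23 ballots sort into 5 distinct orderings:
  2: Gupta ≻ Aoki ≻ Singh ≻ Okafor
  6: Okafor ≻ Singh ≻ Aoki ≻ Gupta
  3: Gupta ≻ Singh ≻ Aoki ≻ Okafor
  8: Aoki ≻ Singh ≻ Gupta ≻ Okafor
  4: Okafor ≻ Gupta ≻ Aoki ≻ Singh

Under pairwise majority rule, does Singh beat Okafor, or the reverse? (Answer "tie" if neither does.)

Singh

Ballots ranking Singh above Okafor: 2 + 3 + 8 = 13.
Ballots ranking Okafor above Singh: 23 − 13 = 10.
Singh wins the head-to-head 13–10.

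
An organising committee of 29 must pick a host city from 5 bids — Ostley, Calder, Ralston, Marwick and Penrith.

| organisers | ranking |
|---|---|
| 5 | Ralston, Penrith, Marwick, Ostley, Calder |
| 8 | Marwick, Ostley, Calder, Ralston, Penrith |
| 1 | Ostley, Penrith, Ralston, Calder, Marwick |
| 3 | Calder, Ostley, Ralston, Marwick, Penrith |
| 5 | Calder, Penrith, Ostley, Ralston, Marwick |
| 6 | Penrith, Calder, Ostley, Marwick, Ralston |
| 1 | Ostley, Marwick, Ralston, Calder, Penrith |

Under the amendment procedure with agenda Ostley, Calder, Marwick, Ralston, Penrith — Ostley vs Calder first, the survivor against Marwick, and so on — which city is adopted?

Penrith

Round 1: Ostley vs Calder — 15–14, Ostley advances.
Round 2: Ostley vs Marwick — 16–13, Ostley advances.
Round 3: Ostley vs Ralston — 24–5, Ostley advances.
Round 4: Ostley vs Penrith — 13–16, Penrith advances.
The agenda winner is Penrith.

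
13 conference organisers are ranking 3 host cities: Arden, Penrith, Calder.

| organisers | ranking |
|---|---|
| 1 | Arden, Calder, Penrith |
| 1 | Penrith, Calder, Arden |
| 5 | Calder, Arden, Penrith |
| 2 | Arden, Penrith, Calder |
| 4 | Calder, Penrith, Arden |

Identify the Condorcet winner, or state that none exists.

Head-to-head results (13 organisers):
Arden vs Penrith: Arden wins 8–5.
Arden vs Calder: Calder, 10–3.
Penrith vs Calder: Calder wins 10–3.
Only Calder has no losses; Calder is the Condorcet winner.

Calder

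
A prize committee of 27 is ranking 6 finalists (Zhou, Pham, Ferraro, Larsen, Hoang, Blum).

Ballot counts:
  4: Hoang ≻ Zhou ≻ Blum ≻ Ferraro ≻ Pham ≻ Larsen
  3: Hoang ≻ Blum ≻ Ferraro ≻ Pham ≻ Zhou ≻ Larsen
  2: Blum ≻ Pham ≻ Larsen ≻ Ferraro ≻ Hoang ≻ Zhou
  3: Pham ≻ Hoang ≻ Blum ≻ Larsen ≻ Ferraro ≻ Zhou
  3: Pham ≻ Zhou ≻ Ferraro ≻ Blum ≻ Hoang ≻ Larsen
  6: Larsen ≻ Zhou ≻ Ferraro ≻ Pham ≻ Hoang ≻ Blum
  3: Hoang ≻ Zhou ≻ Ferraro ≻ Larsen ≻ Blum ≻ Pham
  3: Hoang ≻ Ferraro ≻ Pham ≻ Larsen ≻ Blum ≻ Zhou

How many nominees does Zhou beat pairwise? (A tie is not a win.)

Zhou against each rival (27 jurors):
Zhou vs Pham: Pham, 14–13.
Zhou vs Ferraro: Zhou preferred on 4+3+6+3 = 16 ballots; Zhou wins 16–11.
Zhou vs Larsen: Larsen, 14–13.
Zhou vs Hoang: Zhou is ranked higher on 3+6 = 9 ballots, Hoang on 18. Hoang wins 18–9.
Zhou vs Blum: Zhou is ranked higher on 4+3+6+3 = 16 ballots, Blum on 11. Zhou wins 16–11.
Zhou beats Ferraro, Blum; loses to Pham, Larsen, Hoang — 2 pairwise wins.

2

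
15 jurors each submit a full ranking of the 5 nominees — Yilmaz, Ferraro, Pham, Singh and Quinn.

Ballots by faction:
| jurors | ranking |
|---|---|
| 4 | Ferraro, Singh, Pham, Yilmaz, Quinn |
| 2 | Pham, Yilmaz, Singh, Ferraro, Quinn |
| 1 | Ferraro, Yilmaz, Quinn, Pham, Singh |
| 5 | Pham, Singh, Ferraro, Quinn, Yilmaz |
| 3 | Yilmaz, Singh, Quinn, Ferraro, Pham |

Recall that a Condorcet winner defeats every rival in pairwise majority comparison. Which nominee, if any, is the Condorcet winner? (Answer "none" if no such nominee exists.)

none

Pairwise majorities:
Yilmaz vs Ferraro: Yilmaz preferred on 2+3 = 5 ballots; Ferraro wins 10–5.
Yilmaz vs Pham: 1+3 = 4 for Yilmaz, 11 for Pham — Pham by 11–4.
Yilmaz vs Singh: 6 to 9, Singh.
Yilmaz vs Quinn: Yilmaz is ranked higher on 4+2+1+3 = 10 ballots, Quinn on 5. Yilmaz wins 10–5.
Ferraro vs Pham: 8 to 7, Ferraro.
Ferraro vs Singh: 5 to 10, Singh.
Ferraro vs Quinn: Ferraro preferred on 4+2+1+5 = 12 ballots; Ferraro wins 12–3.
Pham vs Singh: 2+1+5 = 8 for Pham, 7 for Singh — Pham by 8–7.
Pham vs Quinn: 11 to 4, Pham.
Singh vs Quinn: Singh is ranked higher on 4+2+5+3 = 14 ballots, Quinn on 1. Singh wins 14–1.
No nominee is unbeaten: Yilmaz loses to Ferraro; Ferraro loses to Singh; Pham loses to Ferraro; Singh loses to Pham; Quinn loses to Yilmaz. In particular Ferraro > Pham > Singh > Ferraro is a majority cycle — no Condorcet winner exists.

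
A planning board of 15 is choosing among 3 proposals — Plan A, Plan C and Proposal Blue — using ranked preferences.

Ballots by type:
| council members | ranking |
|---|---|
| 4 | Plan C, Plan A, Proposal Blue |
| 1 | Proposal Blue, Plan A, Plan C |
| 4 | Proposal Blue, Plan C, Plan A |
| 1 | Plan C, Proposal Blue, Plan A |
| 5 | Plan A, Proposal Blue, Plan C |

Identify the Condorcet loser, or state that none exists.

none

Pairwise majorities:
Plan A vs Plan C: 6 to 9, Plan C.
Plan A–Proposal Blue: Plan A 9–6.
Plan C vs Proposal Blue: Proposal Blue, 10–5.
Each option has at least one pairwise win (Plan A beats Proposal Blue; Plan C beats Plan A; Proposal Blue beats Plan C) — no Condorcet loser.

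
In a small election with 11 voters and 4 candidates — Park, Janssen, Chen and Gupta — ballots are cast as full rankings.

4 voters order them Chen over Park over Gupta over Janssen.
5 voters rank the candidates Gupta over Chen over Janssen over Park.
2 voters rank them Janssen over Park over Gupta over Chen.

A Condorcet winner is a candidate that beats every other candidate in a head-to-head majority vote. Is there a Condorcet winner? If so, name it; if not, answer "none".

none

Check each pair by majority over 11 ballots:
Park vs Janssen: 4 to 7, Janssen.
Park vs Chen: 2 for Park, 9 for Chen — Chen by 9–2.
Park vs Gupta: Park preferred on 4+2 = 6 ballots; Park wins 6–5.
Janssen vs Chen: 2 for Janssen, 9 for Chen — Chen by 9–2.
Janssen vs Gupta: 2 to 9, Gupta.
Chen vs Gupta: Chen preferred on 4 ballots; Gupta wins 7–4.
Each candidate drops at least one matchup (Park loses to Janssen; Janssen loses to Chen; Chen loses to Gupta; Gupta loses to Park); the cycle Park > Gupta > Janssen > Park rules out a Condorcet winner.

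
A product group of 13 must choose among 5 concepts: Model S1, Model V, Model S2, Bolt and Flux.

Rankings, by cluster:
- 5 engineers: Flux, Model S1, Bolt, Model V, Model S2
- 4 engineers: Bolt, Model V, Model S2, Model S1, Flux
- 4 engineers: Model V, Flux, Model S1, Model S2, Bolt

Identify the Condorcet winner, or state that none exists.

Check each pair by majority over 13 ballots:
Model S1 vs Model V: 5 to 8, Model V.
Model S1 vs Model S2: Model S1 preferred on 5+4 = 9 ballots; Model S1 wins 9–4.
Model S1 vs Bolt: Model S1 preferred on 5+4 = 9 ballots; Model S1 wins 9–4.
Model S1 vs Flux: Flux, 9–4.
Model V vs Model S2: Model V, 13–0.
Model V vs Bolt: Model V preferred on 4 ballots; Bolt wins 9–4.
Model V vs Flux: Model V preferred on 4+4 = 8 ballots; Model V wins 8–5.
Model S2–Bolt: Bolt 9–4.
Model S2 vs Flux: Flux, 9–4.
Bolt vs Flux: Bolt is ranked higher on 4 ballots, Flux on 9. Flux wins 9–4.
Each design drops at least one matchup (Model S1 loses to Model V; Model V loses to Bolt; Model S2 loses to Model S1; Bolt loses to Model S1; Flux loses to Model V); the cycle Model S1 beats Bolt beats Model V beats Model S1 rules out a Condorcet winner.

none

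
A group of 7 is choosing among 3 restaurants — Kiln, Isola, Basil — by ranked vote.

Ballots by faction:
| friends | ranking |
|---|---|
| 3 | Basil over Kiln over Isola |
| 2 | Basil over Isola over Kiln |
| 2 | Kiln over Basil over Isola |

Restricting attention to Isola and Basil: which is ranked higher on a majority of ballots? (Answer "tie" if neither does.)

Basil

No ballot ranks Isola above Basil: 0.
Ballots ranking Basil above Isola: 7 − 0 = 7.
Basil wins the head-to-head 7–0.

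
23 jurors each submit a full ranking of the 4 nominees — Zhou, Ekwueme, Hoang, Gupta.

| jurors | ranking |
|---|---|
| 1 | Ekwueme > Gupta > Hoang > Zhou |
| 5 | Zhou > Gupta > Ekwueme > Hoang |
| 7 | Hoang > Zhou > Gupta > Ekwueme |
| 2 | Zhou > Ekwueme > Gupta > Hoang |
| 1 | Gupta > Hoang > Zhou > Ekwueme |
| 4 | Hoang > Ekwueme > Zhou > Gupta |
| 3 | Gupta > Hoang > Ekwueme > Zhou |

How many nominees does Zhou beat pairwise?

Zhou against each rival (23 jurors):
Zhou vs Ekwueme: Zhou wins 15–8.
Zhou vs Hoang: Zhou preferred on 5+2 = 7 ballots; Hoang wins 16–7.
Zhou–Gupta: Zhou 18–5.
Zhou beats Ekwueme, Gupta; loses to Hoang — 2 pairwise wins.

2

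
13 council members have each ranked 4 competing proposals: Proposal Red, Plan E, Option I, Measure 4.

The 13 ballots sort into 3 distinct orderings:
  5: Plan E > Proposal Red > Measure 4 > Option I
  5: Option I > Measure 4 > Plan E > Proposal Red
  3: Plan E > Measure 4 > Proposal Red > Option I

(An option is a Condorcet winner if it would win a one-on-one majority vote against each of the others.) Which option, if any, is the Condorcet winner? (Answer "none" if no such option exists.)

Plan E

Pairwise majorities:
Proposal Red vs Plan E: Plan E, 13–0.
Proposal Red vs Option I: 5+3 = 8 for Proposal Red, 5 for Option I — Proposal Red by 8–5.
Proposal Red vs Measure 4: Proposal Red preferred on 5 ballots; Measure 4 wins 8–5.
Plan E vs Option I: 8 to 5, Plan E.
Plan E vs Measure 4: Plan E is ranked higher on 5+3 = 8 ballots, Measure 4 on 5. Plan E wins 8–5.
Option I vs Measure 4: 5 to 8, Measure 4.
Plan E beats each of Proposal Red, Option I, Measure 4 — Plan E is the Condorcet winner.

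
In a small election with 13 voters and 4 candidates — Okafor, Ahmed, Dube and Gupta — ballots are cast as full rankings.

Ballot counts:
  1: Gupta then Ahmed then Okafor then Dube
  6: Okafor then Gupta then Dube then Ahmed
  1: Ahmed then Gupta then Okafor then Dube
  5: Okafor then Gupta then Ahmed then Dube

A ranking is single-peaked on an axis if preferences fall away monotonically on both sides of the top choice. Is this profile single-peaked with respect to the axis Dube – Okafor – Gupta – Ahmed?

Axis positions: Dube=1, Okafor=2, Gupta=3, Ahmed=4.
Ballot type 1 (peak Gupta at position 3): ranking walks positions 3-4-2-1, expanding outward from the peak — single-peaked.
Ballot type 2 (peak Okafor at position 2): ranking walks positions 2-3-1-4, expanding outward from the peak — single-peaked.
Ballot type 3 (peak Ahmed at position 4): ranking walks positions 4-3-2-1, expanding outward from the peak — single-peaked.
Ballot type 4 (peak Okafor at position 2): ranking walks positions 2-3-4-1, expanding outward from the peak — single-peaked.
Every ranking is single-peaked on this axis.

yes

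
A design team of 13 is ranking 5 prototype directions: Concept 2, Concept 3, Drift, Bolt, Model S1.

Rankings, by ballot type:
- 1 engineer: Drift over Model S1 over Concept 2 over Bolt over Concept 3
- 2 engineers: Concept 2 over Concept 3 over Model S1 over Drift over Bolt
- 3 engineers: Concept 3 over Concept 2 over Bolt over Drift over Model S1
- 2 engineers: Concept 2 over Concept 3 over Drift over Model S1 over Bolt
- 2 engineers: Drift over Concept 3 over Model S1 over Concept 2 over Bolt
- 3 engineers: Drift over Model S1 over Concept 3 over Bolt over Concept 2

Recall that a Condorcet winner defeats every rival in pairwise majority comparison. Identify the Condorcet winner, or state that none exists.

Check each pair by majority over 13 ballots:
Concept 2 vs Concept 3: 1+2+2 = 5 for Concept 2, 8 for Concept 3 — Concept 3 by 8–5.
Concept 2 vs Drift: 7 to 6, Concept 2.
Concept 2 vs Bolt: 1+2+3+2+2 = 10 for Concept 2, 3 for Bolt — Concept 2 by 10–3.
Concept 2 vs Model S1: 2+3+2 = 7 for Concept 2, 6 for Model S1 — Concept 2 by 7–6.
Concept 3 vs Drift: 2+3+2 = 7 for Concept 3, 6 for Drift — Concept 3 by 7–6.
Concept 3 vs Bolt: 2+3+2+2+3 = 12 for Concept 3, 1 for Bolt — Concept 3 by 12–1.
Concept 3 vs Model S1: Concept 3 is ranked higher on 2+3+2+2 = 9 ballots, Model S1 on 4. Concept 3 wins 9–4.
Drift vs Bolt: Drift preferred on 1+2+2+2+3 = 10 ballots; Drift wins 10–3.
Drift vs Model S1: Drift preferred on 1+3+2+2+3 = 11 ballots; Drift wins 11–2.
Bolt vs Model S1: Bolt preferred on 3 ballots; Model S1 wins 10–3.
Concept 3 wins every pairwise contest, so Concept 3 is the Condorcet winner.

Concept 3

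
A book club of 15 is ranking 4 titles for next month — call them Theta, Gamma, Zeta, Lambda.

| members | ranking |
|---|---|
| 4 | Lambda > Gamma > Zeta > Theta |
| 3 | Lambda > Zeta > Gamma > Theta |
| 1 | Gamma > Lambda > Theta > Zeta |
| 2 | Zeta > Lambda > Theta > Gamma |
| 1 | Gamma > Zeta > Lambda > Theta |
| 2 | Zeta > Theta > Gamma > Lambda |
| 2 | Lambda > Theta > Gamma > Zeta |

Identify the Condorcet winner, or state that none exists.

Lambda

Check each pair by majority over 15 ballots:
Theta vs Gamma: Theta preferred on 2+2+2 = 6 ballots; Gamma wins 9–6.
Theta vs Zeta: 1+2 = 3 for Theta, 12 for Zeta — Zeta by 12–3.
Theta vs Lambda: Theta preferred on 2 ballots; Lambda wins 13–2.
Gamma vs Zeta: 4+1+1+2 = 8 for Gamma, 7 for Zeta — Gamma by 8–7.
Gamma vs Lambda: 1+1+2 = 4 for Gamma, 11 for Lambda — Lambda by 11–4.
Zeta vs Lambda: Zeta preferred on 2+1+2 = 5 ballots; Lambda wins 10–5.
Lambda beats each of Theta, Gamma, Zeta — Lambda is the Condorcet winner.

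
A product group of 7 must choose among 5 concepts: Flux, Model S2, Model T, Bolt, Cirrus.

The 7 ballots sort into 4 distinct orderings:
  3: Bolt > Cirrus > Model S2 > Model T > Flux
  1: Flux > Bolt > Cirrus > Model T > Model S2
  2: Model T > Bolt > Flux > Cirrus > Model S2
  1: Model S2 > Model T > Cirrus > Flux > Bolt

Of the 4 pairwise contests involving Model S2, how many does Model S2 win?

Model S2 against each rival (7 engineers):
Model S2 vs Flux: 4 to 3, Model S2.
Model S2 vs Model T: Model S2, 4–3.
Model S2 vs Bolt: Bolt, 6–1.
Model S2 vs Cirrus: Model S2 is ranked higher on 1 ballot, Cirrus on 6. Cirrus wins 6–1.
Model S2 beats Flux, Model T; loses to Bolt, Cirrus — 2 pairwise wins.

2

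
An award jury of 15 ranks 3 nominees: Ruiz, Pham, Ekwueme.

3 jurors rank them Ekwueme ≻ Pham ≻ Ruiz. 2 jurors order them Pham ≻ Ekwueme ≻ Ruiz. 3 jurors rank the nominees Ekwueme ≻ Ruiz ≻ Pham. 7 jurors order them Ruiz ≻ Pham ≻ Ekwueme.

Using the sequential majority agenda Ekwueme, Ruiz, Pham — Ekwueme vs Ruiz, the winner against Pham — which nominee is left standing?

Round 1: Ekwueme vs Ruiz — 8–7, Ekwueme advances.
Round 2: Ekwueme vs Pham — 6–9, Pham advances.
The agenda winner is Pham.

Pham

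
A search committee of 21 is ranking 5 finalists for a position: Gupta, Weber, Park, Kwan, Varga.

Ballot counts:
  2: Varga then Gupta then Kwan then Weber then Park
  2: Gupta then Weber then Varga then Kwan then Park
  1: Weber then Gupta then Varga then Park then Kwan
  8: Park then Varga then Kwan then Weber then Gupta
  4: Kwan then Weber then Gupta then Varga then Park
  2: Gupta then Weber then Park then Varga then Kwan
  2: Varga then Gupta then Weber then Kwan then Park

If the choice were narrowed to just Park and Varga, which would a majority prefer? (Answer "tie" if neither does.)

Ballots ranking Park above Varga: 8 + 2 = 10.
Ballots ranking Varga above Park: 21 − 10 = 11.
Varga wins the head-to-head 11–10.

Varga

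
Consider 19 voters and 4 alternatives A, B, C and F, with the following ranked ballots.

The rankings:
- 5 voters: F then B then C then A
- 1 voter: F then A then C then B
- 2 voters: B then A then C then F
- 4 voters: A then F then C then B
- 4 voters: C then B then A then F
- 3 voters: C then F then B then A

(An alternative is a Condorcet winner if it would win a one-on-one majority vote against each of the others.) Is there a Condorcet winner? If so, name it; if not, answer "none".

Pairwise majorities:
A vs B: B wins 14–5.
A vs C: C, 12–7.
A vs F: A, 10–9.
B–C: C 12–7.
B vs F: F, 13–6.
C vs F: F wins 10–9.
Every alternative loses at least once (A loses to B; B loses to C; C loses to F; F loses to A). The majority relation contains the cycle A > F > B > A, so there is no Condorcet winner.

none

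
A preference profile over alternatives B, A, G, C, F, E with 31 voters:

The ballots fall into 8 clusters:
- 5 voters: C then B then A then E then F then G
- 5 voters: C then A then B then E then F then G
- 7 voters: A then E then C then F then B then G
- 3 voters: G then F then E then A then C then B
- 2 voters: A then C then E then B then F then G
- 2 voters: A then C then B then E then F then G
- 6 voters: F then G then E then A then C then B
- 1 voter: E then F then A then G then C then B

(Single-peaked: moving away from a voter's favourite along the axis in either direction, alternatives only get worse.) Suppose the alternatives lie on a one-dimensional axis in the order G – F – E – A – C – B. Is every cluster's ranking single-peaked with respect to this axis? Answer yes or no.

Axis positions: G=1, F=2, E=3, A=4, C=5, B=6.
Cluster 1 (peak C at position 5): ranking walks positions 5-6-4-3-2-1, expanding outward from the peak — single-peaked.
Cluster 2 (peak C at position 5): ranking walks positions 5-4-6-3-2-1, expanding outward from the peak — single-peaked.
Cluster 3 (peak A at position 4): ranking walks positions 4-3-5-2-6-1, expanding outward from the peak — single-peaked.
Cluster 4 (peak G at position 1): ranking walks positions 1-2-3-4-5-6, expanding outward from the peak — single-peaked.
Cluster 5 (peak A at position 4): ranking walks positions 4-5-3-6-2-1, expanding outward from the peak — single-peaked.
Cluster 6 (peak A at position 4): ranking walks positions 4-5-6-3-2-1, expanding outward from the peak — single-peaked.
Cluster 7 (peak F at position 2): ranking walks positions 2-1-3-4-5-6, expanding outward from the peak — single-peaked.
Cluster 8 (peak E at position 3): ranking walks positions 3-2-4-1-5-6, expanding outward from the peak — single-peaked.
Every ranking is single-peaked on this axis.

yes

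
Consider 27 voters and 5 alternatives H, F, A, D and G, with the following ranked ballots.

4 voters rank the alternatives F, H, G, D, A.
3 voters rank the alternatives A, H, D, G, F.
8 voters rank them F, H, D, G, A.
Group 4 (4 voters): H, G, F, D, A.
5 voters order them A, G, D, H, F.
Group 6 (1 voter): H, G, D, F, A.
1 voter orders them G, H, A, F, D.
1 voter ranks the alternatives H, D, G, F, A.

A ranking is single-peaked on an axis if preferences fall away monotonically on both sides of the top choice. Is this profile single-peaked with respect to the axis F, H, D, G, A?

Axis positions: F=1, H=2, D=3, G=4, A=5.
Group 1: ranking walks positions 1-2-4-3-5; G is ranked above D even though D lies between G and the peak F on the axis — preferences dip and rise again. Not single-peaked.
Group 2: ranking walks positions 5-2-3-4-1; H is ranked above G even though G lies between H and the peak A on the axis — preferences dip and rise again. Not single-peaked.
Group 3 (peak F at position 1): ranking walks positions 1-2-3-4-5, expanding outward from the peak — single-peaked.
Group 4: ranking walks positions 2-4-1-3-5; G is ranked above D even though D lies between G and the peak H on the axis — preferences dip and rise again. Not single-peaked.
Group 5 (peak A at position 5): ranking walks positions 5-4-3-2-1, expanding outward from the peak — single-peaked.
Group 6: ranking walks positions 2-4-3-1-5; G is ranked above D even though D lies between G and the peak H on the axis — preferences dip and rise again. Not single-peaked.
Group 7: ranking walks positions 4-2-5-1-3; H is ranked above D even though D lies between H and the peak G on the axis — preferences dip and rise again. Not single-peaked.
Group 8 (peak H at position 2): ranking walks positions 2-3-4-1-5, expanding outward from the peak — single-peaked.
Group 1 violates single-peakedness, so the profile is not single-peaked on this axis.

no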